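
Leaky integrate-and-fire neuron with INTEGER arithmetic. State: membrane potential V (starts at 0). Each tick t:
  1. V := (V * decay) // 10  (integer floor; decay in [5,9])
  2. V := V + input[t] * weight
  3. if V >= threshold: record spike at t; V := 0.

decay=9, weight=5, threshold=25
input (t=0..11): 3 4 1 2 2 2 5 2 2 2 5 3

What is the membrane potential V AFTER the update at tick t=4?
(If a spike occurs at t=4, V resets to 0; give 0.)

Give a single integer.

Answer: 22

Derivation:
t=0: input=3 -> V=15
t=1: input=4 -> V=0 FIRE
t=2: input=1 -> V=5
t=3: input=2 -> V=14
t=4: input=2 -> V=22
t=5: input=2 -> V=0 FIRE
t=6: input=5 -> V=0 FIRE
t=7: input=2 -> V=10
t=8: input=2 -> V=19
t=9: input=2 -> V=0 FIRE
t=10: input=5 -> V=0 FIRE
t=11: input=3 -> V=15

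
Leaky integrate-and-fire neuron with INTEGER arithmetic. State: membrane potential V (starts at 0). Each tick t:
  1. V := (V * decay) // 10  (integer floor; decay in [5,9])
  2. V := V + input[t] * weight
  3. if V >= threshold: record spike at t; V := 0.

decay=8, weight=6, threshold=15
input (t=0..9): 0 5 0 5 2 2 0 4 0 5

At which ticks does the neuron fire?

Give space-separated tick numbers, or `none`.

Answer: 1 3 5 7 9

Derivation:
t=0: input=0 -> V=0
t=1: input=5 -> V=0 FIRE
t=2: input=0 -> V=0
t=3: input=5 -> V=0 FIRE
t=4: input=2 -> V=12
t=5: input=2 -> V=0 FIRE
t=6: input=0 -> V=0
t=7: input=4 -> V=0 FIRE
t=8: input=0 -> V=0
t=9: input=5 -> V=0 FIRE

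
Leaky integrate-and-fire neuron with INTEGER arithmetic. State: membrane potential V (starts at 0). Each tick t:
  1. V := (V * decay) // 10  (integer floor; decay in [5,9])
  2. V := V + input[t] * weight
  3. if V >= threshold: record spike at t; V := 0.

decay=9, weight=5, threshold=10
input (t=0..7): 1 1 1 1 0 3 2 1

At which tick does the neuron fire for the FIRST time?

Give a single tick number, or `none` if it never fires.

Answer: 2

Derivation:
t=0: input=1 -> V=5
t=1: input=1 -> V=9
t=2: input=1 -> V=0 FIRE
t=3: input=1 -> V=5
t=4: input=0 -> V=4
t=5: input=3 -> V=0 FIRE
t=6: input=2 -> V=0 FIRE
t=7: input=1 -> V=5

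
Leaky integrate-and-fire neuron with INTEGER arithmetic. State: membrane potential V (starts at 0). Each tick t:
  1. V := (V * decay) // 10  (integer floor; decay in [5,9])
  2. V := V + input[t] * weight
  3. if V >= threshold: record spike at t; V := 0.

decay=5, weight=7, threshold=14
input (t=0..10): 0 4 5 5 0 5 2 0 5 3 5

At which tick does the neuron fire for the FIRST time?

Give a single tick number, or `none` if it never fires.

Answer: 1

Derivation:
t=0: input=0 -> V=0
t=1: input=4 -> V=0 FIRE
t=2: input=5 -> V=0 FIRE
t=3: input=5 -> V=0 FIRE
t=4: input=0 -> V=0
t=5: input=5 -> V=0 FIRE
t=6: input=2 -> V=0 FIRE
t=7: input=0 -> V=0
t=8: input=5 -> V=0 FIRE
t=9: input=3 -> V=0 FIRE
t=10: input=5 -> V=0 FIRE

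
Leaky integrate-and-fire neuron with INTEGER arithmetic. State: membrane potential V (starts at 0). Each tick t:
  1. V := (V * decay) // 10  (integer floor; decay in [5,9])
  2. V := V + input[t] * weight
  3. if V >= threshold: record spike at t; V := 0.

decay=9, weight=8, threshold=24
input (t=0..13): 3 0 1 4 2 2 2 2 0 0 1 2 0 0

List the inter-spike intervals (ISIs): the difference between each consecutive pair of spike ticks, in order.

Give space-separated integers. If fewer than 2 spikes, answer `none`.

t=0: input=3 -> V=0 FIRE
t=1: input=0 -> V=0
t=2: input=1 -> V=8
t=3: input=4 -> V=0 FIRE
t=4: input=2 -> V=16
t=5: input=2 -> V=0 FIRE
t=6: input=2 -> V=16
t=7: input=2 -> V=0 FIRE
t=8: input=0 -> V=0
t=9: input=0 -> V=0
t=10: input=1 -> V=8
t=11: input=2 -> V=23
t=12: input=0 -> V=20
t=13: input=0 -> V=18

Answer: 3 2 2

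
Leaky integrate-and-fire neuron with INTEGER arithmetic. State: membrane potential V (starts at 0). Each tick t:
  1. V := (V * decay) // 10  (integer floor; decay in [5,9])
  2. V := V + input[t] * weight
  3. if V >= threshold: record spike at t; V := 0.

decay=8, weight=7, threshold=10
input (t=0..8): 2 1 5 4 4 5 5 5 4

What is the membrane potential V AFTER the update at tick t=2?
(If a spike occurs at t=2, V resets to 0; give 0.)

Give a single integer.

t=0: input=2 -> V=0 FIRE
t=1: input=1 -> V=7
t=2: input=5 -> V=0 FIRE
t=3: input=4 -> V=0 FIRE
t=4: input=4 -> V=0 FIRE
t=5: input=5 -> V=0 FIRE
t=6: input=5 -> V=0 FIRE
t=7: input=5 -> V=0 FIRE
t=8: input=4 -> V=0 FIRE

Answer: 0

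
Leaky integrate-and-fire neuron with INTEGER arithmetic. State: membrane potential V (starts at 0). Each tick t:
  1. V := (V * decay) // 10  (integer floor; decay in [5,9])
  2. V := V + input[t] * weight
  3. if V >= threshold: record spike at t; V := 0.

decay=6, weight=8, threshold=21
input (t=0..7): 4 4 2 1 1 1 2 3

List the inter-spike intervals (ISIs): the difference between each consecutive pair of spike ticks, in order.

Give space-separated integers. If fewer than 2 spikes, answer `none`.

Answer: 1 5 1

Derivation:
t=0: input=4 -> V=0 FIRE
t=1: input=4 -> V=0 FIRE
t=2: input=2 -> V=16
t=3: input=1 -> V=17
t=4: input=1 -> V=18
t=5: input=1 -> V=18
t=6: input=2 -> V=0 FIRE
t=7: input=3 -> V=0 FIRE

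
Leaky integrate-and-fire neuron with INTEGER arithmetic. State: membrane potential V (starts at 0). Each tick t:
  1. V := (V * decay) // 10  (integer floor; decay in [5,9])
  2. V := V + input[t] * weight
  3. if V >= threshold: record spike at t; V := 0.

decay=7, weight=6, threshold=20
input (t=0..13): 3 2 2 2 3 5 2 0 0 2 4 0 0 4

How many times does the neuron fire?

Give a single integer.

t=0: input=3 -> V=18
t=1: input=2 -> V=0 FIRE
t=2: input=2 -> V=12
t=3: input=2 -> V=0 FIRE
t=4: input=3 -> V=18
t=5: input=5 -> V=0 FIRE
t=6: input=2 -> V=12
t=7: input=0 -> V=8
t=8: input=0 -> V=5
t=9: input=2 -> V=15
t=10: input=4 -> V=0 FIRE
t=11: input=0 -> V=0
t=12: input=0 -> V=0
t=13: input=4 -> V=0 FIRE

Answer: 5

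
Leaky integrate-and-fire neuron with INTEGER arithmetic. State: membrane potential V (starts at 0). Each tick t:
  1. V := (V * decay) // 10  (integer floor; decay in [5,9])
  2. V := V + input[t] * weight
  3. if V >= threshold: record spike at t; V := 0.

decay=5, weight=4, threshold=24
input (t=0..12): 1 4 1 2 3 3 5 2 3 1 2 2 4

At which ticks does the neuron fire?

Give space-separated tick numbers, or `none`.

Answer: 6

Derivation:
t=0: input=1 -> V=4
t=1: input=4 -> V=18
t=2: input=1 -> V=13
t=3: input=2 -> V=14
t=4: input=3 -> V=19
t=5: input=3 -> V=21
t=6: input=5 -> V=0 FIRE
t=7: input=2 -> V=8
t=8: input=3 -> V=16
t=9: input=1 -> V=12
t=10: input=2 -> V=14
t=11: input=2 -> V=15
t=12: input=4 -> V=23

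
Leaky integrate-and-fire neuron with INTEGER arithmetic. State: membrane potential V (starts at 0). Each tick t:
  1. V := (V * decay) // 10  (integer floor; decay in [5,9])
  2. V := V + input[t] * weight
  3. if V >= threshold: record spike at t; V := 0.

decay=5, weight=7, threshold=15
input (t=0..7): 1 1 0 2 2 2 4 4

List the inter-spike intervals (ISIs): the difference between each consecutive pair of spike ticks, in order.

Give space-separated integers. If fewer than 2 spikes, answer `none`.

Answer: 2 1 1

Derivation:
t=0: input=1 -> V=7
t=1: input=1 -> V=10
t=2: input=0 -> V=5
t=3: input=2 -> V=0 FIRE
t=4: input=2 -> V=14
t=5: input=2 -> V=0 FIRE
t=6: input=4 -> V=0 FIRE
t=7: input=4 -> V=0 FIRE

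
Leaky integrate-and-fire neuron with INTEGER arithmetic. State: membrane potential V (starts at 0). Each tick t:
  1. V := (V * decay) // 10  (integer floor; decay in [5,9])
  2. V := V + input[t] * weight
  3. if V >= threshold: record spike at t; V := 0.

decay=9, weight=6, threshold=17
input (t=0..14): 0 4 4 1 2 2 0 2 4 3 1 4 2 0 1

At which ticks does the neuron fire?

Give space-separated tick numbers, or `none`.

Answer: 1 2 4 7 8 9 11

Derivation:
t=0: input=0 -> V=0
t=1: input=4 -> V=0 FIRE
t=2: input=4 -> V=0 FIRE
t=3: input=1 -> V=6
t=4: input=2 -> V=0 FIRE
t=5: input=2 -> V=12
t=6: input=0 -> V=10
t=7: input=2 -> V=0 FIRE
t=8: input=4 -> V=0 FIRE
t=9: input=3 -> V=0 FIRE
t=10: input=1 -> V=6
t=11: input=4 -> V=0 FIRE
t=12: input=2 -> V=12
t=13: input=0 -> V=10
t=14: input=1 -> V=15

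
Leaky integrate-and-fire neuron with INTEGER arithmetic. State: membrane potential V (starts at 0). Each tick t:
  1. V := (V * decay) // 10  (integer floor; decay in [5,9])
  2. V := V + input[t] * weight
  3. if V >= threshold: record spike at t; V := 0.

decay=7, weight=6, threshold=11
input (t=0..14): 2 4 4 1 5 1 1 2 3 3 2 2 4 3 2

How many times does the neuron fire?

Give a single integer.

Answer: 12

Derivation:
t=0: input=2 -> V=0 FIRE
t=1: input=4 -> V=0 FIRE
t=2: input=4 -> V=0 FIRE
t=3: input=1 -> V=6
t=4: input=5 -> V=0 FIRE
t=5: input=1 -> V=6
t=6: input=1 -> V=10
t=7: input=2 -> V=0 FIRE
t=8: input=3 -> V=0 FIRE
t=9: input=3 -> V=0 FIRE
t=10: input=2 -> V=0 FIRE
t=11: input=2 -> V=0 FIRE
t=12: input=4 -> V=0 FIRE
t=13: input=3 -> V=0 FIRE
t=14: input=2 -> V=0 FIRE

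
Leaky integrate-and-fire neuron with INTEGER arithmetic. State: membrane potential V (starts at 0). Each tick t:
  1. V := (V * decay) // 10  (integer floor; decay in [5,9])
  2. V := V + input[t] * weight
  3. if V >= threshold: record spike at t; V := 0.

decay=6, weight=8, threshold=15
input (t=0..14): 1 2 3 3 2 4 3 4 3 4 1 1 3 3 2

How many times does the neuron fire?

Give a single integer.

Answer: 12

Derivation:
t=0: input=1 -> V=8
t=1: input=2 -> V=0 FIRE
t=2: input=3 -> V=0 FIRE
t=3: input=3 -> V=0 FIRE
t=4: input=2 -> V=0 FIRE
t=5: input=4 -> V=0 FIRE
t=6: input=3 -> V=0 FIRE
t=7: input=4 -> V=0 FIRE
t=8: input=3 -> V=0 FIRE
t=9: input=4 -> V=0 FIRE
t=10: input=1 -> V=8
t=11: input=1 -> V=12
t=12: input=3 -> V=0 FIRE
t=13: input=3 -> V=0 FIRE
t=14: input=2 -> V=0 FIRE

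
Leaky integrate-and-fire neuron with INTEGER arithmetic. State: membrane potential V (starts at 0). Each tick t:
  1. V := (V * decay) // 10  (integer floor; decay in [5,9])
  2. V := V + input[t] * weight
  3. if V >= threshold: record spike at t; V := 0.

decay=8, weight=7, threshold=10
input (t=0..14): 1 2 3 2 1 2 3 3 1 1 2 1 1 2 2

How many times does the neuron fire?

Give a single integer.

t=0: input=1 -> V=7
t=1: input=2 -> V=0 FIRE
t=2: input=3 -> V=0 FIRE
t=3: input=2 -> V=0 FIRE
t=4: input=1 -> V=7
t=5: input=2 -> V=0 FIRE
t=6: input=3 -> V=0 FIRE
t=7: input=3 -> V=0 FIRE
t=8: input=1 -> V=7
t=9: input=1 -> V=0 FIRE
t=10: input=2 -> V=0 FIRE
t=11: input=1 -> V=7
t=12: input=1 -> V=0 FIRE
t=13: input=2 -> V=0 FIRE
t=14: input=2 -> V=0 FIRE

Answer: 11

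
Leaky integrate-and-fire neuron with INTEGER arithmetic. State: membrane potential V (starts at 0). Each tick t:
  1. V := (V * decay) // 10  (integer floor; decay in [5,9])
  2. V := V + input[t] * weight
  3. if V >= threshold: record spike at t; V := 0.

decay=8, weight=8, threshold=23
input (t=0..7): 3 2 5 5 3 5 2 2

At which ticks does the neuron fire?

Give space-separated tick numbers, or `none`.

Answer: 0 2 3 4 5 7

Derivation:
t=0: input=3 -> V=0 FIRE
t=1: input=2 -> V=16
t=2: input=5 -> V=0 FIRE
t=3: input=5 -> V=0 FIRE
t=4: input=3 -> V=0 FIRE
t=5: input=5 -> V=0 FIRE
t=6: input=2 -> V=16
t=7: input=2 -> V=0 FIRE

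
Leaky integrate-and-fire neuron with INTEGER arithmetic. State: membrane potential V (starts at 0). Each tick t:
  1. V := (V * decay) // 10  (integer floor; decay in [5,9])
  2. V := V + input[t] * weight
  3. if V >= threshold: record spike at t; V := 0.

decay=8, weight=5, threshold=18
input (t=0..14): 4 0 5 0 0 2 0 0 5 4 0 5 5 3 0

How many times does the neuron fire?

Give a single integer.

t=0: input=4 -> V=0 FIRE
t=1: input=0 -> V=0
t=2: input=5 -> V=0 FIRE
t=3: input=0 -> V=0
t=4: input=0 -> V=0
t=5: input=2 -> V=10
t=6: input=0 -> V=8
t=7: input=0 -> V=6
t=8: input=5 -> V=0 FIRE
t=9: input=4 -> V=0 FIRE
t=10: input=0 -> V=0
t=11: input=5 -> V=0 FIRE
t=12: input=5 -> V=0 FIRE
t=13: input=3 -> V=15
t=14: input=0 -> V=12

Answer: 6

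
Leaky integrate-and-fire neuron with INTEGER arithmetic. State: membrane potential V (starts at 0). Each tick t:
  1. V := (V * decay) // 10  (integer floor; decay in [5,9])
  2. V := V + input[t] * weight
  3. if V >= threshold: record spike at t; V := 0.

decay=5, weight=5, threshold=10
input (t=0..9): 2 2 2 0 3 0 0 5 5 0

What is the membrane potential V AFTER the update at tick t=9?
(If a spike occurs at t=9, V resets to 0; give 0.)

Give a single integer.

Answer: 0

Derivation:
t=0: input=2 -> V=0 FIRE
t=1: input=2 -> V=0 FIRE
t=2: input=2 -> V=0 FIRE
t=3: input=0 -> V=0
t=4: input=3 -> V=0 FIRE
t=5: input=0 -> V=0
t=6: input=0 -> V=0
t=7: input=5 -> V=0 FIRE
t=8: input=5 -> V=0 FIRE
t=9: input=0 -> V=0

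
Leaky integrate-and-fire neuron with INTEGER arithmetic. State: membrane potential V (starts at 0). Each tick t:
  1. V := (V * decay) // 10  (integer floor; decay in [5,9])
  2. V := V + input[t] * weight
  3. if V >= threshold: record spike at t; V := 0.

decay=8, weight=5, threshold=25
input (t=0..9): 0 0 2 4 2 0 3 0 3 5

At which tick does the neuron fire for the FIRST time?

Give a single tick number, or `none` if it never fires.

t=0: input=0 -> V=0
t=1: input=0 -> V=0
t=2: input=2 -> V=10
t=3: input=4 -> V=0 FIRE
t=4: input=2 -> V=10
t=5: input=0 -> V=8
t=6: input=3 -> V=21
t=7: input=0 -> V=16
t=8: input=3 -> V=0 FIRE
t=9: input=5 -> V=0 FIRE

Answer: 3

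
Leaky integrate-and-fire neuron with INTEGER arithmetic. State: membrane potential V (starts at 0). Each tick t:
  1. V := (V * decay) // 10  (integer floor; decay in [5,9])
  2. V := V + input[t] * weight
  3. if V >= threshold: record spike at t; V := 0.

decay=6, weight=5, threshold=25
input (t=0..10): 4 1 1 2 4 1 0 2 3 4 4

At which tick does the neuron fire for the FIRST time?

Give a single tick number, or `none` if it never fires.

Answer: 4

Derivation:
t=0: input=4 -> V=20
t=1: input=1 -> V=17
t=2: input=1 -> V=15
t=3: input=2 -> V=19
t=4: input=4 -> V=0 FIRE
t=5: input=1 -> V=5
t=6: input=0 -> V=3
t=7: input=2 -> V=11
t=8: input=3 -> V=21
t=9: input=4 -> V=0 FIRE
t=10: input=4 -> V=20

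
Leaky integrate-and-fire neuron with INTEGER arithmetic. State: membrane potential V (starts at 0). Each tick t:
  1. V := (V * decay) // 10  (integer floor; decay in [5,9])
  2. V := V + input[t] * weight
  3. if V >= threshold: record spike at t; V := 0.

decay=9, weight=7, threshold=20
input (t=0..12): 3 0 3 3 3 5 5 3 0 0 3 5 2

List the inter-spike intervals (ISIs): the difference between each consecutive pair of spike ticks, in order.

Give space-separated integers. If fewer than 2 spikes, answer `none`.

Answer: 2 1 1 1 1 1 3 1

Derivation:
t=0: input=3 -> V=0 FIRE
t=1: input=0 -> V=0
t=2: input=3 -> V=0 FIRE
t=3: input=3 -> V=0 FIRE
t=4: input=3 -> V=0 FIRE
t=5: input=5 -> V=0 FIRE
t=6: input=5 -> V=0 FIRE
t=7: input=3 -> V=0 FIRE
t=8: input=0 -> V=0
t=9: input=0 -> V=0
t=10: input=3 -> V=0 FIRE
t=11: input=5 -> V=0 FIRE
t=12: input=2 -> V=14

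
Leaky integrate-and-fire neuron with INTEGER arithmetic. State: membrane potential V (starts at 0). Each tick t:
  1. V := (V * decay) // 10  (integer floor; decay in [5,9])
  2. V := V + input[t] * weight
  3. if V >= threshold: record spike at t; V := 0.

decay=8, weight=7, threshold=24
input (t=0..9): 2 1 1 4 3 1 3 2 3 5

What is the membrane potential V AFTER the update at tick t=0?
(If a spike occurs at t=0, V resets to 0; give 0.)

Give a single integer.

t=0: input=2 -> V=14
t=1: input=1 -> V=18
t=2: input=1 -> V=21
t=3: input=4 -> V=0 FIRE
t=4: input=3 -> V=21
t=5: input=1 -> V=23
t=6: input=3 -> V=0 FIRE
t=7: input=2 -> V=14
t=8: input=3 -> V=0 FIRE
t=9: input=5 -> V=0 FIRE

Answer: 14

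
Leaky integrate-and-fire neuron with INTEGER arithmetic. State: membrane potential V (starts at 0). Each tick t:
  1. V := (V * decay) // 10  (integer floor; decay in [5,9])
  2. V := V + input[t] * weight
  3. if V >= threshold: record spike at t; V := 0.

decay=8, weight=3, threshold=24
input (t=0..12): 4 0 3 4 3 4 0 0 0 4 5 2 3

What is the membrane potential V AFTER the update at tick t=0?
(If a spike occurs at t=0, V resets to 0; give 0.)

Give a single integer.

t=0: input=4 -> V=12
t=1: input=0 -> V=9
t=2: input=3 -> V=16
t=3: input=4 -> V=0 FIRE
t=4: input=3 -> V=9
t=5: input=4 -> V=19
t=6: input=0 -> V=15
t=7: input=0 -> V=12
t=8: input=0 -> V=9
t=9: input=4 -> V=19
t=10: input=5 -> V=0 FIRE
t=11: input=2 -> V=6
t=12: input=3 -> V=13

Answer: 12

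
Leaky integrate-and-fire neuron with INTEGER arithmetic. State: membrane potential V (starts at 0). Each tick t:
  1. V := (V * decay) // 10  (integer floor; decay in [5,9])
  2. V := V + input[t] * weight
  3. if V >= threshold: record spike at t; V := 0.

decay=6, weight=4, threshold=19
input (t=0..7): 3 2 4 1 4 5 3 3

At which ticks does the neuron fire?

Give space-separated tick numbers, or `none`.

Answer: 2 5 7

Derivation:
t=0: input=3 -> V=12
t=1: input=2 -> V=15
t=2: input=4 -> V=0 FIRE
t=3: input=1 -> V=4
t=4: input=4 -> V=18
t=5: input=5 -> V=0 FIRE
t=6: input=3 -> V=12
t=7: input=3 -> V=0 FIRE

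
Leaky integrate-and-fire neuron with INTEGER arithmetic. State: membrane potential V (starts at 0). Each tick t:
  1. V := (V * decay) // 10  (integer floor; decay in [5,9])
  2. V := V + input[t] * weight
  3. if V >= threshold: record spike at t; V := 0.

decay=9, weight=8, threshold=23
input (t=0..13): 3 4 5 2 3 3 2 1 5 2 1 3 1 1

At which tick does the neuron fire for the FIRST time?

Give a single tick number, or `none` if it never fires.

t=0: input=3 -> V=0 FIRE
t=1: input=4 -> V=0 FIRE
t=2: input=5 -> V=0 FIRE
t=3: input=2 -> V=16
t=4: input=3 -> V=0 FIRE
t=5: input=3 -> V=0 FIRE
t=6: input=2 -> V=16
t=7: input=1 -> V=22
t=8: input=5 -> V=0 FIRE
t=9: input=2 -> V=16
t=10: input=1 -> V=22
t=11: input=3 -> V=0 FIRE
t=12: input=1 -> V=8
t=13: input=1 -> V=15

Answer: 0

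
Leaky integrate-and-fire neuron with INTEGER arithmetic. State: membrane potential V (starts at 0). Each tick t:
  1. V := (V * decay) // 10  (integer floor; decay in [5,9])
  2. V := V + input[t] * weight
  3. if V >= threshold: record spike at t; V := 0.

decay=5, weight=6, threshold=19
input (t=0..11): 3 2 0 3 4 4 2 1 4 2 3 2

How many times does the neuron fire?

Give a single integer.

t=0: input=3 -> V=18
t=1: input=2 -> V=0 FIRE
t=2: input=0 -> V=0
t=3: input=3 -> V=18
t=4: input=4 -> V=0 FIRE
t=5: input=4 -> V=0 FIRE
t=6: input=2 -> V=12
t=7: input=1 -> V=12
t=8: input=4 -> V=0 FIRE
t=9: input=2 -> V=12
t=10: input=3 -> V=0 FIRE
t=11: input=2 -> V=12

Answer: 5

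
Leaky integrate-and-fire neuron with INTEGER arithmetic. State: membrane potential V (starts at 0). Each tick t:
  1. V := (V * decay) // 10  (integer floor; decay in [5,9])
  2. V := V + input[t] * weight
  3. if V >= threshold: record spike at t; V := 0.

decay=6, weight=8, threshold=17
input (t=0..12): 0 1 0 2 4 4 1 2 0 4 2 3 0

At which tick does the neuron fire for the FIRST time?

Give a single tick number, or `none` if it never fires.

Answer: 3

Derivation:
t=0: input=0 -> V=0
t=1: input=1 -> V=8
t=2: input=0 -> V=4
t=3: input=2 -> V=0 FIRE
t=4: input=4 -> V=0 FIRE
t=5: input=4 -> V=0 FIRE
t=6: input=1 -> V=8
t=7: input=2 -> V=0 FIRE
t=8: input=0 -> V=0
t=9: input=4 -> V=0 FIRE
t=10: input=2 -> V=16
t=11: input=3 -> V=0 FIRE
t=12: input=0 -> V=0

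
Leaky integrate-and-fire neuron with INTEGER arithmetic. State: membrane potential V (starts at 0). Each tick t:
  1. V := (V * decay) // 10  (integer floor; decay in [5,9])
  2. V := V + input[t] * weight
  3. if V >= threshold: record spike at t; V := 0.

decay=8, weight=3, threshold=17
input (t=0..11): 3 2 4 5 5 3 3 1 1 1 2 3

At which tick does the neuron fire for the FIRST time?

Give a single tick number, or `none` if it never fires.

Answer: 2

Derivation:
t=0: input=3 -> V=9
t=1: input=2 -> V=13
t=2: input=4 -> V=0 FIRE
t=3: input=5 -> V=15
t=4: input=5 -> V=0 FIRE
t=5: input=3 -> V=9
t=6: input=3 -> V=16
t=7: input=1 -> V=15
t=8: input=1 -> V=15
t=9: input=1 -> V=15
t=10: input=2 -> V=0 FIRE
t=11: input=3 -> V=9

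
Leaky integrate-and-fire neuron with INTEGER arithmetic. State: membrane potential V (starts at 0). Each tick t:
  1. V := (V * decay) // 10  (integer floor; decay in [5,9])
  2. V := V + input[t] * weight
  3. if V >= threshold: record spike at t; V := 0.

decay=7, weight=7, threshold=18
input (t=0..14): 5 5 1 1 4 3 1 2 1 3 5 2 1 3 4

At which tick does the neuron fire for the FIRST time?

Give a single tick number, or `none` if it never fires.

t=0: input=5 -> V=0 FIRE
t=1: input=5 -> V=0 FIRE
t=2: input=1 -> V=7
t=3: input=1 -> V=11
t=4: input=4 -> V=0 FIRE
t=5: input=3 -> V=0 FIRE
t=6: input=1 -> V=7
t=7: input=2 -> V=0 FIRE
t=8: input=1 -> V=7
t=9: input=3 -> V=0 FIRE
t=10: input=5 -> V=0 FIRE
t=11: input=2 -> V=14
t=12: input=1 -> V=16
t=13: input=3 -> V=0 FIRE
t=14: input=4 -> V=0 FIRE

Answer: 0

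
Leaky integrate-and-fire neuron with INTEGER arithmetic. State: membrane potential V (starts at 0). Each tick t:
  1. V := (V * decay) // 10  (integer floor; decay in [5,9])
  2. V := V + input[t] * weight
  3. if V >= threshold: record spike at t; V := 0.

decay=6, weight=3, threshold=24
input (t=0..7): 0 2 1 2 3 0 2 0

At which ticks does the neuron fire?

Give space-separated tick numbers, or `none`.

t=0: input=0 -> V=0
t=1: input=2 -> V=6
t=2: input=1 -> V=6
t=3: input=2 -> V=9
t=4: input=3 -> V=14
t=5: input=0 -> V=8
t=6: input=2 -> V=10
t=7: input=0 -> V=6

Answer: none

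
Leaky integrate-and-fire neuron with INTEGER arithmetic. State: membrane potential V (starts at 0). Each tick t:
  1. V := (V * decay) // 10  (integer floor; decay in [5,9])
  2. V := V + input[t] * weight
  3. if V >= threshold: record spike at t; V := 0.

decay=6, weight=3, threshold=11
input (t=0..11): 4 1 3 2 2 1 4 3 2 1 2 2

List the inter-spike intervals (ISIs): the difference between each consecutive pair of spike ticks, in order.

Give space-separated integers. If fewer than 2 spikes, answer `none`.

Answer: 3 3 2

Derivation:
t=0: input=4 -> V=0 FIRE
t=1: input=1 -> V=3
t=2: input=3 -> V=10
t=3: input=2 -> V=0 FIRE
t=4: input=2 -> V=6
t=5: input=1 -> V=6
t=6: input=4 -> V=0 FIRE
t=7: input=3 -> V=9
t=8: input=2 -> V=0 FIRE
t=9: input=1 -> V=3
t=10: input=2 -> V=7
t=11: input=2 -> V=10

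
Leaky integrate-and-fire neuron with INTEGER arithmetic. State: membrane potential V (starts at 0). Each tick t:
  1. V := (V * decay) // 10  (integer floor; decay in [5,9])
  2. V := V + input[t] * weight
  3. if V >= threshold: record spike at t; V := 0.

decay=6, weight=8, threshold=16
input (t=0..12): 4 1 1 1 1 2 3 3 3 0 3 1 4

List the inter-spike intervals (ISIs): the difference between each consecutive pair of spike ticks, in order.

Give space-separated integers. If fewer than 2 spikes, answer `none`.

Answer: 4 1 1 1 1 2 2

Derivation:
t=0: input=4 -> V=0 FIRE
t=1: input=1 -> V=8
t=2: input=1 -> V=12
t=3: input=1 -> V=15
t=4: input=1 -> V=0 FIRE
t=5: input=2 -> V=0 FIRE
t=6: input=3 -> V=0 FIRE
t=7: input=3 -> V=0 FIRE
t=8: input=3 -> V=0 FIRE
t=9: input=0 -> V=0
t=10: input=3 -> V=0 FIRE
t=11: input=1 -> V=8
t=12: input=4 -> V=0 FIRE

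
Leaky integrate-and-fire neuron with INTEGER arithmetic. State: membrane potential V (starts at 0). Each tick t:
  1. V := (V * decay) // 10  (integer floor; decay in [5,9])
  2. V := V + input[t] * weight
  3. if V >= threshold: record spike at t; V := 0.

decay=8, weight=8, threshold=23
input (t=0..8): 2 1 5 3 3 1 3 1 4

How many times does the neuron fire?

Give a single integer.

t=0: input=2 -> V=16
t=1: input=1 -> V=20
t=2: input=5 -> V=0 FIRE
t=3: input=3 -> V=0 FIRE
t=4: input=3 -> V=0 FIRE
t=5: input=1 -> V=8
t=6: input=3 -> V=0 FIRE
t=7: input=1 -> V=8
t=8: input=4 -> V=0 FIRE

Answer: 5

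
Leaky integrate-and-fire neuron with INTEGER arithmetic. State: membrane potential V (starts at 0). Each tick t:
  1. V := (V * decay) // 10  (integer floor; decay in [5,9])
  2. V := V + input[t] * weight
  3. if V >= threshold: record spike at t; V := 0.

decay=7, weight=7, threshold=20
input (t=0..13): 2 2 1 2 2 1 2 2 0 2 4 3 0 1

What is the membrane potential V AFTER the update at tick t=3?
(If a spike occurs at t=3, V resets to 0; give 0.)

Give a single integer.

t=0: input=2 -> V=14
t=1: input=2 -> V=0 FIRE
t=2: input=1 -> V=7
t=3: input=2 -> V=18
t=4: input=2 -> V=0 FIRE
t=5: input=1 -> V=7
t=6: input=2 -> V=18
t=7: input=2 -> V=0 FIRE
t=8: input=0 -> V=0
t=9: input=2 -> V=14
t=10: input=4 -> V=0 FIRE
t=11: input=3 -> V=0 FIRE
t=12: input=0 -> V=0
t=13: input=1 -> V=7

Answer: 18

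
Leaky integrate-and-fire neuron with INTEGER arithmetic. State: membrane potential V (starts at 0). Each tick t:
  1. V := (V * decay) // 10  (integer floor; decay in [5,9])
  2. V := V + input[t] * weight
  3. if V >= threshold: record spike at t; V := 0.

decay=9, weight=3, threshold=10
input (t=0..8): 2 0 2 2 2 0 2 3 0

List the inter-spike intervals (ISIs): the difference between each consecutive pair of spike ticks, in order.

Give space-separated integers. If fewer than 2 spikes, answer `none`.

Answer: 2 3

Derivation:
t=0: input=2 -> V=6
t=1: input=0 -> V=5
t=2: input=2 -> V=0 FIRE
t=3: input=2 -> V=6
t=4: input=2 -> V=0 FIRE
t=5: input=0 -> V=0
t=6: input=2 -> V=6
t=7: input=3 -> V=0 FIRE
t=8: input=0 -> V=0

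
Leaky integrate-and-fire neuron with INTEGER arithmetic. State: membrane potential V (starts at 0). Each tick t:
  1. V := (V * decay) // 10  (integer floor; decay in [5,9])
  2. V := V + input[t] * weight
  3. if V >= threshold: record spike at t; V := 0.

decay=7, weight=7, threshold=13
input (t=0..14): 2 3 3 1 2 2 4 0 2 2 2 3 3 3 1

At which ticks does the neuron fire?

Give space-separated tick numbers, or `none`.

Answer: 0 1 2 4 5 6 8 9 10 11 12 13

Derivation:
t=0: input=2 -> V=0 FIRE
t=1: input=3 -> V=0 FIRE
t=2: input=3 -> V=0 FIRE
t=3: input=1 -> V=7
t=4: input=2 -> V=0 FIRE
t=5: input=2 -> V=0 FIRE
t=6: input=4 -> V=0 FIRE
t=7: input=0 -> V=0
t=8: input=2 -> V=0 FIRE
t=9: input=2 -> V=0 FIRE
t=10: input=2 -> V=0 FIRE
t=11: input=3 -> V=0 FIRE
t=12: input=3 -> V=0 FIRE
t=13: input=3 -> V=0 FIRE
t=14: input=1 -> V=7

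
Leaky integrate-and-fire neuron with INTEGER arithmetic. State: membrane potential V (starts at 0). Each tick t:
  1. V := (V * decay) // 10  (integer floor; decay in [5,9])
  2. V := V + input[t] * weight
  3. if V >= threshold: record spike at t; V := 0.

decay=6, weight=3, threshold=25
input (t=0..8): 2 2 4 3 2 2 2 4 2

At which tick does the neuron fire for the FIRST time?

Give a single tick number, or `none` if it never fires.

t=0: input=2 -> V=6
t=1: input=2 -> V=9
t=2: input=4 -> V=17
t=3: input=3 -> V=19
t=4: input=2 -> V=17
t=5: input=2 -> V=16
t=6: input=2 -> V=15
t=7: input=4 -> V=21
t=8: input=2 -> V=18

Answer: none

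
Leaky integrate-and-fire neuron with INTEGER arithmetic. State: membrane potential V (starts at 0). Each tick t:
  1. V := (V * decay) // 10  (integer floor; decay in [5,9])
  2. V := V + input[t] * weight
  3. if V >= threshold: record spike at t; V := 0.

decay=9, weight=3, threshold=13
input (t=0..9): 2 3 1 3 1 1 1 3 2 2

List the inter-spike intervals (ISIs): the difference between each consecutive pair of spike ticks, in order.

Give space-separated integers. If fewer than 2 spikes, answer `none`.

t=0: input=2 -> V=6
t=1: input=3 -> V=0 FIRE
t=2: input=1 -> V=3
t=3: input=3 -> V=11
t=4: input=1 -> V=12
t=5: input=1 -> V=0 FIRE
t=6: input=1 -> V=3
t=7: input=3 -> V=11
t=8: input=2 -> V=0 FIRE
t=9: input=2 -> V=6

Answer: 4 3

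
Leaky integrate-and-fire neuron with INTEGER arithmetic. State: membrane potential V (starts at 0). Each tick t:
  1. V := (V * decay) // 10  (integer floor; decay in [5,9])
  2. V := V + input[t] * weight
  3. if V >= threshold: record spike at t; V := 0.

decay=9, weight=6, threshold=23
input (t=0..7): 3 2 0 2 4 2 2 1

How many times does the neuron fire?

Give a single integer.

Answer: 3

Derivation:
t=0: input=3 -> V=18
t=1: input=2 -> V=0 FIRE
t=2: input=0 -> V=0
t=3: input=2 -> V=12
t=4: input=4 -> V=0 FIRE
t=5: input=2 -> V=12
t=6: input=2 -> V=22
t=7: input=1 -> V=0 FIRE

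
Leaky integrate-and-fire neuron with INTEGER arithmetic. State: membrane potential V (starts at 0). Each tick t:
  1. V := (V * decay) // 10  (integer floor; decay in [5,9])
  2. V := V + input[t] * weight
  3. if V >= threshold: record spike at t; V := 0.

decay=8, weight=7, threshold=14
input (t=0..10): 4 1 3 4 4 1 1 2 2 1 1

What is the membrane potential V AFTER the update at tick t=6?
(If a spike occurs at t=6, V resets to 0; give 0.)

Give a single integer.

t=0: input=4 -> V=0 FIRE
t=1: input=1 -> V=7
t=2: input=3 -> V=0 FIRE
t=3: input=4 -> V=0 FIRE
t=4: input=4 -> V=0 FIRE
t=5: input=1 -> V=7
t=6: input=1 -> V=12
t=7: input=2 -> V=0 FIRE
t=8: input=2 -> V=0 FIRE
t=9: input=1 -> V=7
t=10: input=1 -> V=12

Answer: 12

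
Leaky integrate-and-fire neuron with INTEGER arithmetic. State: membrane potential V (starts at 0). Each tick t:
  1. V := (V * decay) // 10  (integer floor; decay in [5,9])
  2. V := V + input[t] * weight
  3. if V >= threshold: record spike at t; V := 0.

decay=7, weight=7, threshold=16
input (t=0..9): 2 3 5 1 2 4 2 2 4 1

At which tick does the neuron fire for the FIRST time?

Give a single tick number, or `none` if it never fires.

Answer: 1

Derivation:
t=0: input=2 -> V=14
t=1: input=3 -> V=0 FIRE
t=2: input=5 -> V=0 FIRE
t=3: input=1 -> V=7
t=4: input=2 -> V=0 FIRE
t=5: input=4 -> V=0 FIRE
t=6: input=2 -> V=14
t=7: input=2 -> V=0 FIRE
t=8: input=4 -> V=0 FIRE
t=9: input=1 -> V=7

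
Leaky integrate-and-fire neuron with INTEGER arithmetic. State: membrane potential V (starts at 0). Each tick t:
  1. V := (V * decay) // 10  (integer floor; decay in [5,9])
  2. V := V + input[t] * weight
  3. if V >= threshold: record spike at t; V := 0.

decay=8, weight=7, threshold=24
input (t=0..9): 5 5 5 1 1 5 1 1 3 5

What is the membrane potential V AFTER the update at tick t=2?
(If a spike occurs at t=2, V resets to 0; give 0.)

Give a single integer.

Answer: 0

Derivation:
t=0: input=5 -> V=0 FIRE
t=1: input=5 -> V=0 FIRE
t=2: input=5 -> V=0 FIRE
t=3: input=1 -> V=7
t=4: input=1 -> V=12
t=5: input=5 -> V=0 FIRE
t=6: input=1 -> V=7
t=7: input=1 -> V=12
t=8: input=3 -> V=0 FIRE
t=9: input=5 -> V=0 FIRE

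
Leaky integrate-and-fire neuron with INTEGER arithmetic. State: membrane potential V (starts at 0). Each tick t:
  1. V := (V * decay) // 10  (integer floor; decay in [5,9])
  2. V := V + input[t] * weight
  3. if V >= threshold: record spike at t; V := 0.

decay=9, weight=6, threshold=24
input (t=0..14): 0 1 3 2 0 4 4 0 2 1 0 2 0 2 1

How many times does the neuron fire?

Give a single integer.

Answer: 4

Derivation:
t=0: input=0 -> V=0
t=1: input=1 -> V=6
t=2: input=3 -> V=23
t=3: input=2 -> V=0 FIRE
t=4: input=0 -> V=0
t=5: input=4 -> V=0 FIRE
t=6: input=4 -> V=0 FIRE
t=7: input=0 -> V=0
t=8: input=2 -> V=12
t=9: input=1 -> V=16
t=10: input=0 -> V=14
t=11: input=2 -> V=0 FIRE
t=12: input=0 -> V=0
t=13: input=2 -> V=12
t=14: input=1 -> V=16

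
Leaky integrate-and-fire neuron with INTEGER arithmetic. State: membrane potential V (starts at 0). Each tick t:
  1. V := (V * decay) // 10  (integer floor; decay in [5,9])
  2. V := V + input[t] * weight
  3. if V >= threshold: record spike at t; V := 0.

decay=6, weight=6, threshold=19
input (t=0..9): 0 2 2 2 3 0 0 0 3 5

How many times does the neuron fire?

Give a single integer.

t=0: input=0 -> V=0
t=1: input=2 -> V=12
t=2: input=2 -> V=0 FIRE
t=3: input=2 -> V=12
t=4: input=3 -> V=0 FIRE
t=5: input=0 -> V=0
t=6: input=0 -> V=0
t=7: input=0 -> V=0
t=8: input=3 -> V=18
t=9: input=5 -> V=0 FIRE

Answer: 3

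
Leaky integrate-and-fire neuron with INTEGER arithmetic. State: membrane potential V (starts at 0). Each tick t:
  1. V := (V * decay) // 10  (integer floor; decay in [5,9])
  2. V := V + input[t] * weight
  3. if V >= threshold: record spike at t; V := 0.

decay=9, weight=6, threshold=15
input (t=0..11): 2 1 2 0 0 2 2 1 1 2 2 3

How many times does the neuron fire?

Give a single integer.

Answer: 5

Derivation:
t=0: input=2 -> V=12
t=1: input=1 -> V=0 FIRE
t=2: input=2 -> V=12
t=3: input=0 -> V=10
t=4: input=0 -> V=9
t=5: input=2 -> V=0 FIRE
t=6: input=2 -> V=12
t=7: input=1 -> V=0 FIRE
t=8: input=1 -> V=6
t=9: input=2 -> V=0 FIRE
t=10: input=2 -> V=12
t=11: input=3 -> V=0 FIRE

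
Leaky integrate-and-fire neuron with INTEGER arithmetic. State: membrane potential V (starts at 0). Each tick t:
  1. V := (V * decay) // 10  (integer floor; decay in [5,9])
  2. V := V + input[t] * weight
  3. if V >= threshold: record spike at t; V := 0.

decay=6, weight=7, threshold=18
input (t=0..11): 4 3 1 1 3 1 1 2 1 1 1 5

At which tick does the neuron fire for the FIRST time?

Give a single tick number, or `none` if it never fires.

Answer: 0

Derivation:
t=0: input=4 -> V=0 FIRE
t=1: input=3 -> V=0 FIRE
t=2: input=1 -> V=7
t=3: input=1 -> V=11
t=4: input=3 -> V=0 FIRE
t=5: input=1 -> V=7
t=6: input=1 -> V=11
t=7: input=2 -> V=0 FIRE
t=8: input=1 -> V=7
t=9: input=1 -> V=11
t=10: input=1 -> V=13
t=11: input=5 -> V=0 FIRE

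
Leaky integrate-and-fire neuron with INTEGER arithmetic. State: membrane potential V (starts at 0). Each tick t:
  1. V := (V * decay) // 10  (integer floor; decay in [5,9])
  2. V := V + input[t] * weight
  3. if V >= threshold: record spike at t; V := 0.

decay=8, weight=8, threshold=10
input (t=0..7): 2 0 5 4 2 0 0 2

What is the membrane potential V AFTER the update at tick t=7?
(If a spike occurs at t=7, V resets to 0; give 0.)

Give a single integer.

t=0: input=2 -> V=0 FIRE
t=1: input=0 -> V=0
t=2: input=5 -> V=0 FIRE
t=3: input=4 -> V=0 FIRE
t=4: input=2 -> V=0 FIRE
t=5: input=0 -> V=0
t=6: input=0 -> V=0
t=7: input=2 -> V=0 FIRE

Answer: 0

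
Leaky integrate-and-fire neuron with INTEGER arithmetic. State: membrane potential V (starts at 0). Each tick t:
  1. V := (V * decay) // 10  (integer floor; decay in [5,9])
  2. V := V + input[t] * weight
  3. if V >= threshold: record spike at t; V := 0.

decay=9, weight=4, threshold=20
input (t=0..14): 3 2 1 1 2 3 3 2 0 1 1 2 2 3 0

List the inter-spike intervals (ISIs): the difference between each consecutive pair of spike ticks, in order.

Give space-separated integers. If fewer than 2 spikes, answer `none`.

Answer: 3 5 3

Derivation:
t=0: input=3 -> V=12
t=1: input=2 -> V=18
t=2: input=1 -> V=0 FIRE
t=3: input=1 -> V=4
t=4: input=2 -> V=11
t=5: input=3 -> V=0 FIRE
t=6: input=3 -> V=12
t=7: input=2 -> V=18
t=8: input=0 -> V=16
t=9: input=1 -> V=18
t=10: input=1 -> V=0 FIRE
t=11: input=2 -> V=8
t=12: input=2 -> V=15
t=13: input=3 -> V=0 FIRE
t=14: input=0 -> V=0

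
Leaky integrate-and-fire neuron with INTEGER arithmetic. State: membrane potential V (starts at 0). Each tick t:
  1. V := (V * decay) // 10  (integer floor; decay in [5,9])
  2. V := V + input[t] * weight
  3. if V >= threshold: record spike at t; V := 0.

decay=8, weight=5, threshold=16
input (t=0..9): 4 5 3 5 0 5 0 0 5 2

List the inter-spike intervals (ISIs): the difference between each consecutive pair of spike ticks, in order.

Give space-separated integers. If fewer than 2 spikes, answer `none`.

t=0: input=4 -> V=0 FIRE
t=1: input=5 -> V=0 FIRE
t=2: input=3 -> V=15
t=3: input=5 -> V=0 FIRE
t=4: input=0 -> V=0
t=5: input=5 -> V=0 FIRE
t=6: input=0 -> V=0
t=7: input=0 -> V=0
t=8: input=5 -> V=0 FIRE
t=9: input=2 -> V=10

Answer: 1 2 2 3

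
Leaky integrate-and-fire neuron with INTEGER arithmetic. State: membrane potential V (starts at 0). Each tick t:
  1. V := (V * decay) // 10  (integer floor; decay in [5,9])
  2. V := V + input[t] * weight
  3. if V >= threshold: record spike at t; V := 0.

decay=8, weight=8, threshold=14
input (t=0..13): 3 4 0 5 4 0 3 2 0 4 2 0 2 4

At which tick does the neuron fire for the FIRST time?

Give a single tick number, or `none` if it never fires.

t=0: input=3 -> V=0 FIRE
t=1: input=4 -> V=0 FIRE
t=2: input=0 -> V=0
t=3: input=5 -> V=0 FIRE
t=4: input=4 -> V=0 FIRE
t=5: input=0 -> V=0
t=6: input=3 -> V=0 FIRE
t=7: input=2 -> V=0 FIRE
t=8: input=0 -> V=0
t=9: input=4 -> V=0 FIRE
t=10: input=2 -> V=0 FIRE
t=11: input=0 -> V=0
t=12: input=2 -> V=0 FIRE
t=13: input=4 -> V=0 FIRE

Answer: 0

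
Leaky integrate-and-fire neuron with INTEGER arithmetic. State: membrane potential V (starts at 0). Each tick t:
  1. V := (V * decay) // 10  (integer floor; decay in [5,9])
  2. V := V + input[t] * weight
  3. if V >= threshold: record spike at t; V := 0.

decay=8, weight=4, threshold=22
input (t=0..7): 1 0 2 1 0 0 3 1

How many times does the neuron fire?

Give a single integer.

Answer: 0

Derivation:
t=0: input=1 -> V=4
t=1: input=0 -> V=3
t=2: input=2 -> V=10
t=3: input=1 -> V=12
t=4: input=0 -> V=9
t=5: input=0 -> V=7
t=6: input=3 -> V=17
t=7: input=1 -> V=17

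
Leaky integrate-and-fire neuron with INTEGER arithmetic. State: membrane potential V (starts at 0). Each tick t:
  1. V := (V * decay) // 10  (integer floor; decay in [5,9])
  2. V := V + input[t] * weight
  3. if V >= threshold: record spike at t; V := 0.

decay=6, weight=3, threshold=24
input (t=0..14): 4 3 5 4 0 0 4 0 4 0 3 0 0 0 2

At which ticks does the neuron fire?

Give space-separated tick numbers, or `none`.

Answer: 2

Derivation:
t=0: input=4 -> V=12
t=1: input=3 -> V=16
t=2: input=5 -> V=0 FIRE
t=3: input=4 -> V=12
t=4: input=0 -> V=7
t=5: input=0 -> V=4
t=6: input=4 -> V=14
t=7: input=0 -> V=8
t=8: input=4 -> V=16
t=9: input=0 -> V=9
t=10: input=3 -> V=14
t=11: input=0 -> V=8
t=12: input=0 -> V=4
t=13: input=0 -> V=2
t=14: input=2 -> V=7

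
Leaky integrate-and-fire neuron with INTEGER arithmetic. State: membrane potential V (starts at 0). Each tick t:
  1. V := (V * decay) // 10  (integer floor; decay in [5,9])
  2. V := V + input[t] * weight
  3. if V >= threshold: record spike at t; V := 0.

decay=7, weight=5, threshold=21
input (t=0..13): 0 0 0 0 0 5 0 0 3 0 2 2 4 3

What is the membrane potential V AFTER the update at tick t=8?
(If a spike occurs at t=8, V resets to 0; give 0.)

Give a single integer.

Answer: 15

Derivation:
t=0: input=0 -> V=0
t=1: input=0 -> V=0
t=2: input=0 -> V=0
t=3: input=0 -> V=0
t=4: input=0 -> V=0
t=5: input=5 -> V=0 FIRE
t=6: input=0 -> V=0
t=7: input=0 -> V=0
t=8: input=3 -> V=15
t=9: input=0 -> V=10
t=10: input=2 -> V=17
t=11: input=2 -> V=0 FIRE
t=12: input=4 -> V=20
t=13: input=3 -> V=0 FIRE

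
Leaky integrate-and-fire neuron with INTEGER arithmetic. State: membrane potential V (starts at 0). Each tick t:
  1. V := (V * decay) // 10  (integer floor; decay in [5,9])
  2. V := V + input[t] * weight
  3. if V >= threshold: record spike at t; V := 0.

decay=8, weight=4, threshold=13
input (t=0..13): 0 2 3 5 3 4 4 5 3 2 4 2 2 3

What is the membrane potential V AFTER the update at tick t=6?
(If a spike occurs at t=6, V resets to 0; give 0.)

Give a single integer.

t=0: input=0 -> V=0
t=1: input=2 -> V=8
t=2: input=3 -> V=0 FIRE
t=3: input=5 -> V=0 FIRE
t=4: input=3 -> V=12
t=5: input=4 -> V=0 FIRE
t=6: input=4 -> V=0 FIRE
t=7: input=5 -> V=0 FIRE
t=8: input=3 -> V=12
t=9: input=2 -> V=0 FIRE
t=10: input=4 -> V=0 FIRE
t=11: input=2 -> V=8
t=12: input=2 -> V=0 FIRE
t=13: input=3 -> V=12

Answer: 0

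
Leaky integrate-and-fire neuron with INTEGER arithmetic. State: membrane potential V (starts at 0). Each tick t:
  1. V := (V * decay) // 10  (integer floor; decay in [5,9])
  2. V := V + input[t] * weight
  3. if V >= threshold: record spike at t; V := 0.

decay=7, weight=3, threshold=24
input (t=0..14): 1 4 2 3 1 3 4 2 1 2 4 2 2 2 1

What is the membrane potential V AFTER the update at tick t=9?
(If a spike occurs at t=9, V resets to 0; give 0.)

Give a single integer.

Answer: 10

Derivation:
t=0: input=1 -> V=3
t=1: input=4 -> V=14
t=2: input=2 -> V=15
t=3: input=3 -> V=19
t=4: input=1 -> V=16
t=5: input=3 -> V=20
t=6: input=4 -> V=0 FIRE
t=7: input=2 -> V=6
t=8: input=1 -> V=7
t=9: input=2 -> V=10
t=10: input=4 -> V=19
t=11: input=2 -> V=19
t=12: input=2 -> V=19
t=13: input=2 -> V=19
t=14: input=1 -> V=16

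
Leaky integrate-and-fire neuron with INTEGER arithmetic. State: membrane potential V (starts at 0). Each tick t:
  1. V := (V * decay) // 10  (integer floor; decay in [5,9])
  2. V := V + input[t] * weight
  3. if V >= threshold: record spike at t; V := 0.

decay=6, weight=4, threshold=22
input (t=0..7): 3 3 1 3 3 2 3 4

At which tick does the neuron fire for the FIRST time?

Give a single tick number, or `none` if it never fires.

t=0: input=3 -> V=12
t=1: input=3 -> V=19
t=2: input=1 -> V=15
t=3: input=3 -> V=21
t=4: input=3 -> V=0 FIRE
t=5: input=2 -> V=8
t=6: input=3 -> V=16
t=7: input=4 -> V=0 FIRE

Answer: 4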